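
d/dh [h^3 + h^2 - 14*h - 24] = 3*h^2 + 2*h - 14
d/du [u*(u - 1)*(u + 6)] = 3*u^2 + 10*u - 6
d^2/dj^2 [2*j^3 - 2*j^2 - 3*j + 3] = 12*j - 4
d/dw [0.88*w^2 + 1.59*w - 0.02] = 1.76*w + 1.59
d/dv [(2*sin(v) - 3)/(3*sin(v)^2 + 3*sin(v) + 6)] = (6*sin(v) + cos(2*v) + 6)*cos(v)/(3*(sin(v)^2 + sin(v) + 2)^2)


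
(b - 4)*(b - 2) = b^2 - 6*b + 8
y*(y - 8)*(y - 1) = y^3 - 9*y^2 + 8*y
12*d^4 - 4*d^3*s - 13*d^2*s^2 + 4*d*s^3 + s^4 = (-2*d + s)*(-d + s)*(d + s)*(6*d + s)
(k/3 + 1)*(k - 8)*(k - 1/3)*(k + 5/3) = k^4/3 - 11*k^3/9 - 281*k^2/27 - 263*k/27 + 40/9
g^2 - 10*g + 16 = (g - 8)*(g - 2)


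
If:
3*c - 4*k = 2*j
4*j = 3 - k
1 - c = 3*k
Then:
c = 16/25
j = 18/25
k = 3/25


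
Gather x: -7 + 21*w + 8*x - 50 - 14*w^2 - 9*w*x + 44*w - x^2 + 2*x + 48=-14*w^2 + 65*w - x^2 + x*(10 - 9*w) - 9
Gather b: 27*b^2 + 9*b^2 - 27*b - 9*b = 36*b^2 - 36*b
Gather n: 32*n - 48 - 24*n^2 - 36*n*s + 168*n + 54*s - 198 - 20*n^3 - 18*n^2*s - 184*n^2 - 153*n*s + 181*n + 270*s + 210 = -20*n^3 + n^2*(-18*s - 208) + n*(381 - 189*s) + 324*s - 36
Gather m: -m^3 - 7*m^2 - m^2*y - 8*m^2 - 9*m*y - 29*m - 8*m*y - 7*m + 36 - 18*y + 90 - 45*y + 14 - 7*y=-m^3 + m^2*(-y - 15) + m*(-17*y - 36) - 70*y + 140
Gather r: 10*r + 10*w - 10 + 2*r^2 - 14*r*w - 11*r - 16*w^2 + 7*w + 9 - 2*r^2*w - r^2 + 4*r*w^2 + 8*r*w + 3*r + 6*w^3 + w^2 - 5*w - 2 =r^2*(1 - 2*w) + r*(4*w^2 - 6*w + 2) + 6*w^3 - 15*w^2 + 12*w - 3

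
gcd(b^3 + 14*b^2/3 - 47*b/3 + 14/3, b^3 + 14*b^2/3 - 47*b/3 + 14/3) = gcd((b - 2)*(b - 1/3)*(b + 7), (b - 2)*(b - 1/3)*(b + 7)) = b^3 + 14*b^2/3 - 47*b/3 + 14/3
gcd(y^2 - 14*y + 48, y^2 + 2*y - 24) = 1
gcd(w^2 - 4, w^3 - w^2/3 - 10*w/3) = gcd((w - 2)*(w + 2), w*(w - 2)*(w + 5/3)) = w - 2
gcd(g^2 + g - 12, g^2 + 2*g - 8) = g + 4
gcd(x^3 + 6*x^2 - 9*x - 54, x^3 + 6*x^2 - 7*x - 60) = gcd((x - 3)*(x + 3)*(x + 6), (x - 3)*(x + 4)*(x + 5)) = x - 3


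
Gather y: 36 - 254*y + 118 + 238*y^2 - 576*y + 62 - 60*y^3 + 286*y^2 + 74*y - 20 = -60*y^3 + 524*y^2 - 756*y + 196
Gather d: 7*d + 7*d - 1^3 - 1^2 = 14*d - 2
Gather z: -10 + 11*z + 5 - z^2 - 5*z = -z^2 + 6*z - 5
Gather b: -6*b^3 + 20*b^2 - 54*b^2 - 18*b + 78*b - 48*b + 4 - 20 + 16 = -6*b^3 - 34*b^2 + 12*b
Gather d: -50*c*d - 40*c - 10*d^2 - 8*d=-40*c - 10*d^2 + d*(-50*c - 8)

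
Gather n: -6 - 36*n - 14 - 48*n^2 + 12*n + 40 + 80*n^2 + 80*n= 32*n^2 + 56*n + 20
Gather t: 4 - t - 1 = 3 - t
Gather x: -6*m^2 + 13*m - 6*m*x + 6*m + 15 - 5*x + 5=-6*m^2 + 19*m + x*(-6*m - 5) + 20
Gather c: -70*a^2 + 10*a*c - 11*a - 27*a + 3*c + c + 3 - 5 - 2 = -70*a^2 - 38*a + c*(10*a + 4) - 4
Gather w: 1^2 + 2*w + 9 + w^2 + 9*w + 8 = w^2 + 11*w + 18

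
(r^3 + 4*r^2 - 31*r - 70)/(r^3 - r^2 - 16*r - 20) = (r + 7)/(r + 2)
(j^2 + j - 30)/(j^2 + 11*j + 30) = (j - 5)/(j + 5)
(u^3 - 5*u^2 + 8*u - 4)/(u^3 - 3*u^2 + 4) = (u - 1)/(u + 1)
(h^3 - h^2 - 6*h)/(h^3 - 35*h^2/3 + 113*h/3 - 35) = 3*h*(h + 2)/(3*h^2 - 26*h + 35)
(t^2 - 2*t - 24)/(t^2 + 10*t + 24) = (t - 6)/(t + 6)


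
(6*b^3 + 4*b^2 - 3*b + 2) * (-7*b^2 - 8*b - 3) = -42*b^5 - 76*b^4 - 29*b^3 - 2*b^2 - 7*b - 6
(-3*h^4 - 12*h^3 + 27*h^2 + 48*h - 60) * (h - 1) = -3*h^5 - 9*h^4 + 39*h^3 + 21*h^2 - 108*h + 60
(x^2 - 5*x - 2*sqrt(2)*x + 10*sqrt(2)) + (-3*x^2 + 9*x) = -2*x^2 - 2*sqrt(2)*x + 4*x + 10*sqrt(2)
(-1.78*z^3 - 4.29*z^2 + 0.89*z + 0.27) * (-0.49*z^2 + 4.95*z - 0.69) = 0.8722*z^5 - 6.7089*z^4 - 20.4434*z^3 + 7.2333*z^2 + 0.7224*z - 0.1863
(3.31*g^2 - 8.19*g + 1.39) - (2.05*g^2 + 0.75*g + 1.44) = 1.26*g^2 - 8.94*g - 0.05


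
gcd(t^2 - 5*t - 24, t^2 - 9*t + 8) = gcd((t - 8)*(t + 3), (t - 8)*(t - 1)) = t - 8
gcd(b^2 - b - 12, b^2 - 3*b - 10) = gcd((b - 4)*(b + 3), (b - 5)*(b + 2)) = 1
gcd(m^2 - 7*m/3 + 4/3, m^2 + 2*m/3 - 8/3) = m - 4/3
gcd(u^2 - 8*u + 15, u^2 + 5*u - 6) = 1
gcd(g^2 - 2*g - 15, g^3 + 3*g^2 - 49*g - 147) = g + 3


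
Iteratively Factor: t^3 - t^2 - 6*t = (t)*(t^2 - t - 6) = t*(t + 2)*(t - 3)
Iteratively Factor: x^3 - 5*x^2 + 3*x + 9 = (x + 1)*(x^2 - 6*x + 9) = (x - 3)*(x + 1)*(x - 3)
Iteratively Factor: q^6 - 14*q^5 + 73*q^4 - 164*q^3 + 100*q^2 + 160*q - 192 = (q - 2)*(q^5 - 12*q^4 + 49*q^3 - 66*q^2 - 32*q + 96) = (q - 2)^2*(q^4 - 10*q^3 + 29*q^2 - 8*q - 48) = (q - 2)^2*(q + 1)*(q^3 - 11*q^2 + 40*q - 48) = (q - 3)*(q - 2)^2*(q + 1)*(q^2 - 8*q + 16) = (q - 4)*(q - 3)*(q - 2)^2*(q + 1)*(q - 4)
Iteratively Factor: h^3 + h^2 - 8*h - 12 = (h + 2)*(h^2 - h - 6) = (h - 3)*(h + 2)*(h + 2)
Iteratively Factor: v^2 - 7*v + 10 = (v - 5)*(v - 2)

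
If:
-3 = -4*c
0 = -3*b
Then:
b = 0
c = 3/4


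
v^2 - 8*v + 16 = (v - 4)^2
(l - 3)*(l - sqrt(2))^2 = l^3 - 3*l^2 - 2*sqrt(2)*l^2 + 2*l + 6*sqrt(2)*l - 6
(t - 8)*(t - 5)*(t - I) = t^3 - 13*t^2 - I*t^2 + 40*t + 13*I*t - 40*I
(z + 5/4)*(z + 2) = z^2 + 13*z/4 + 5/2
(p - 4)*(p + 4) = p^2 - 16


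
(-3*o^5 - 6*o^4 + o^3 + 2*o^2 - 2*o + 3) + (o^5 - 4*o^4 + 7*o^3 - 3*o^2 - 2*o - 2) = -2*o^5 - 10*o^4 + 8*o^3 - o^2 - 4*o + 1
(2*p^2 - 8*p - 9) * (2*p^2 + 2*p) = 4*p^4 - 12*p^3 - 34*p^2 - 18*p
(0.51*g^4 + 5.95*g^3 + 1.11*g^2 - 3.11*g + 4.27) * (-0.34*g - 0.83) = -0.1734*g^5 - 2.4463*g^4 - 5.3159*g^3 + 0.1361*g^2 + 1.1295*g - 3.5441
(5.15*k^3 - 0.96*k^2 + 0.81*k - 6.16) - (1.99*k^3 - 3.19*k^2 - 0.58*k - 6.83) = 3.16*k^3 + 2.23*k^2 + 1.39*k + 0.67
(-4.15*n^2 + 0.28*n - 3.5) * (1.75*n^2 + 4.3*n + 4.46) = -7.2625*n^4 - 17.355*n^3 - 23.43*n^2 - 13.8012*n - 15.61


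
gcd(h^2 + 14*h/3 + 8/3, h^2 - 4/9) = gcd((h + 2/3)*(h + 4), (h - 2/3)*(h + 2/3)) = h + 2/3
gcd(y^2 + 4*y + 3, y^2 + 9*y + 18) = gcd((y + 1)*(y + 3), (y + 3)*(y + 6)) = y + 3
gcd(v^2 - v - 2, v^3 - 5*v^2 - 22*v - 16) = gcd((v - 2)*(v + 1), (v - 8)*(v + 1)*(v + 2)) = v + 1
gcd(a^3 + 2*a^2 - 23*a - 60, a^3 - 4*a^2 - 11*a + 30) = a^2 - 2*a - 15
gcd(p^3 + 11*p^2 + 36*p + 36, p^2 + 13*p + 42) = p + 6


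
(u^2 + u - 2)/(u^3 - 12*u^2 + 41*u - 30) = (u + 2)/(u^2 - 11*u + 30)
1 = 1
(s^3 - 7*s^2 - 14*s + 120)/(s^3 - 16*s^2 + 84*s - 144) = (s^2 - s - 20)/(s^2 - 10*s + 24)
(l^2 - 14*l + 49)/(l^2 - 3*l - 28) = (l - 7)/(l + 4)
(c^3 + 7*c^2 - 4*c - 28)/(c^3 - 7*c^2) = (c^3 + 7*c^2 - 4*c - 28)/(c^2*(c - 7))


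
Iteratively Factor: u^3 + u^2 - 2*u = (u)*(u^2 + u - 2) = u*(u + 2)*(u - 1)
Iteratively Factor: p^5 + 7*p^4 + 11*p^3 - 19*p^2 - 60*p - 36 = (p + 1)*(p^4 + 6*p^3 + 5*p^2 - 24*p - 36) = (p + 1)*(p + 2)*(p^3 + 4*p^2 - 3*p - 18) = (p + 1)*(p + 2)*(p + 3)*(p^2 + p - 6) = (p + 1)*(p + 2)*(p + 3)^2*(p - 2)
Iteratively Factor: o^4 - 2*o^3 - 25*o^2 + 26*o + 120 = (o + 2)*(o^3 - 4*o^2 - 17*o + 60) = (o - 3)*(o + 2)*(o^2 - o - 20) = (o - 3)*(o + 2)*(o + 4)*(o - 5)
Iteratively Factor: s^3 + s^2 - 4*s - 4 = (s - 2)*(s^2 + 3*s + 2) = (s - 2)*(s + 1)*(s + 2)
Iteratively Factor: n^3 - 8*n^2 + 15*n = (n - 3)*(n^2 - 5*n) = (n - 5)*(n - 3)*(n)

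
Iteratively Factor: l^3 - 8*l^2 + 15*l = (l - 5)*(l^2 - 3*l) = (l - 5)*(l - 3)*(l)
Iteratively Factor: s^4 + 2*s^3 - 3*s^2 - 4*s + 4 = (s + 2)*(s^3 - 3*s + 2) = (s - 1)*(s + 2)*(s^2 + s - 2) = (s - 1)^2*(s + 2)*(s + 2)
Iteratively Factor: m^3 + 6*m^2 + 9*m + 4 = (m + 1)*(m^2 + 5*m + 4) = (m + 1)^2*(m + 4)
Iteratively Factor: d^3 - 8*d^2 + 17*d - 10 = (d - 1)*(d^2 - 7*d + 10) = (d - 5)*(d - 1)*(d - 2)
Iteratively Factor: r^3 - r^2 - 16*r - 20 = (r + 2)*(r^2 - 3*r - 10) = (r + 2)^2*(r - 5)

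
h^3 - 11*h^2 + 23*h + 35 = (h - 7)*(h - 5)*(h + 1)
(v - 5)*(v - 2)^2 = v^3 - 9*v^2 + 24*v - 20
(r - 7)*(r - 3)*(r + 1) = r^3 - 9*r^2 + 11*r + 21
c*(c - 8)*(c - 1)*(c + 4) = c^4 - 5*c^3 - 28*c^2 + 32*c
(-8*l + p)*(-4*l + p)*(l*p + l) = 32*l^3*p + 32*l^3 - 12*l^2*p^2 - 12*l^2*p + l*p^3 + l*p^2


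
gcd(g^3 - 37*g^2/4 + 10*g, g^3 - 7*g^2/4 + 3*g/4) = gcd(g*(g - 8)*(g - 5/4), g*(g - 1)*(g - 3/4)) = g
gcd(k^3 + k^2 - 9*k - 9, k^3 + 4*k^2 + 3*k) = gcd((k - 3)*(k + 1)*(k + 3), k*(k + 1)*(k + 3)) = k^2 + 4*k + 3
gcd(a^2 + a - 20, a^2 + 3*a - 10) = a + 5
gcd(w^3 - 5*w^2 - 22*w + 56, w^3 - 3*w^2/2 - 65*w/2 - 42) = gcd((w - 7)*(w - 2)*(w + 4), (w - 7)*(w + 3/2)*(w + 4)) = w^2 - 3*w - 28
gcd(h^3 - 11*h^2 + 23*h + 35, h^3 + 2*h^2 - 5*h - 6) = h + 1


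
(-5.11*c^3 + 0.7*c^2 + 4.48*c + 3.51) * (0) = 0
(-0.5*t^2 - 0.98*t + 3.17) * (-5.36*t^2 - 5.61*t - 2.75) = 2.68*t^4 + 8.0578*t^3 - 10.1184*t^2 - 15.0887*t - 8.7175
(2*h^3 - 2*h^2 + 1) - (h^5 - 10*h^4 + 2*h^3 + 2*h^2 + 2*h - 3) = -h^5 + 10*h^4 - 4*h^2 - 2*h + 4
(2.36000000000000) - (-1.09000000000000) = 3.45000000000000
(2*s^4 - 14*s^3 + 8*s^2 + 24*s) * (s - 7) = 2*s^5 - 28*s^4 + 106*s^3 - 32*s^2 - 168*s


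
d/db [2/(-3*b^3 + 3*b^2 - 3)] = 2*b*(3*b - 2)/(3*(b^3 - b^2 + 1)^2)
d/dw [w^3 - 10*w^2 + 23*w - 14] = 3*w^2 - 20*w + 23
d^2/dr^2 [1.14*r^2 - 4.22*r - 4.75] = 2.28000000000000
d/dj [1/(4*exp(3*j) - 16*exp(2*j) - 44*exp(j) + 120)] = (-3*exp(2*j) + 8*exp(j) + 11)*exp(j)/(4*(exp(3*j) - 4*exp(2*j) - 11*exp(j) + 30)^2)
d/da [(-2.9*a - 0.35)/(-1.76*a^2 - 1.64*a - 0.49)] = (-5.104*a^2 - 1.232*a + 0.847)/(3.0976*a^4 + 5.7728*a^3 + 4.4144*a^2 + 1.6072*a + 0.2401)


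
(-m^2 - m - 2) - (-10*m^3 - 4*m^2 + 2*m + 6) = 10*m^3 + 3*m^2 - 3*m - 8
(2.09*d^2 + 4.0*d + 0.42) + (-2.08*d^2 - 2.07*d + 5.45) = 0.00999999999999979*d^2 + 1.93*d + 5.87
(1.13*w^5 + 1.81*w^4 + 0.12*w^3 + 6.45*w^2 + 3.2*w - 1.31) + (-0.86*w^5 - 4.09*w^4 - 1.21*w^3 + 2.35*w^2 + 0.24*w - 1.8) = 0.27*w^5 - 2.28*w^4 - 1.09*w^3 + 8.8*w^2 + 3.44*w - 3.11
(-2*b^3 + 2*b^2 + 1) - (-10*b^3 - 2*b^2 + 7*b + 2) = 8*b^3 + 4*b^2 - 7*b - 1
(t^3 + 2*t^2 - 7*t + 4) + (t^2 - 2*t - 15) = t^3 + 3*t^2 - 9*t - 11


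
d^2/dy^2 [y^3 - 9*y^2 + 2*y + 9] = 6*y - 18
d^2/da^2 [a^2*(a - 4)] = 6*a - 8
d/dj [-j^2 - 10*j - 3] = -2*j - 10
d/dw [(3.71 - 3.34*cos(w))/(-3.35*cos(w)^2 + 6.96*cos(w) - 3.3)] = (11.189*cos(w)^2 - 24.857*cos(w) + 14.7996)*sin(w)/(11.2225*cos(w)^4 - 46.632*cos(w)^3 + 70.5516*cos(w)^2 - 45.936*cos(w) + 10.89)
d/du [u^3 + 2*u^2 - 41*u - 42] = 3*u^2 + 4*u - 41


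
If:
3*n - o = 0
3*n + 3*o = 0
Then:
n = 0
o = 0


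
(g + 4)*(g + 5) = g^2 + 9*g + 20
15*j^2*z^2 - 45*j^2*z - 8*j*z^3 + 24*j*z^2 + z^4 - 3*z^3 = z*(-5*j + z)*(-3*j + z)*(z - 3)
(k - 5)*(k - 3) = k^2 - 8*k + 15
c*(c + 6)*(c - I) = c^3 + 6*c^2 - I*c^2 - 6*I*c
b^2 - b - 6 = (b - 3)*(b + 2)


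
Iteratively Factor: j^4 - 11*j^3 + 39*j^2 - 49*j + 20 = (j - 5)*(j^3 - 6*j^2 + 9*j - 4) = (j - 5)*(j - 1)*(j^2 - 5*j + 4) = (j - 5)*(j - 1)^2*(j - 4)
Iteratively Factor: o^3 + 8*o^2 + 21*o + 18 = (o + 3)*(o^2 + 5*o + 6) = (o + 2)*(o + 3)*(o + 3)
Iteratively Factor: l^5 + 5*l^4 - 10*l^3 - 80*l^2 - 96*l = (l)*(l^4 + 5*l^3 - 10*l^2 - 80*l - 96) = l*(l + 4)*(l^3 + l^2 - 14*l - 24) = l*(l + 2)*(l + 4)*(l^2 - l - 12) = l*(l - 4)*(l + 2)*(l + 4)*(l + 3)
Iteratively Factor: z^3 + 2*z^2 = (z)*(z^2 + 2*z) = z^2*(z + 2)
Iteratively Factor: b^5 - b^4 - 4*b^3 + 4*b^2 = (b - 1)*(b^4 - 4*b^2) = (b - 1)*(b + 2)*(b^3 - 2*b^2) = b*(b - 1)*(b + 2)*(b^2 - 2*b) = b*(b - 2)*(b - 1)*(b + 2)*(b)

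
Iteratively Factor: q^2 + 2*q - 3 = (q - 1)*(q + 3)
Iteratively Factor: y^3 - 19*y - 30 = (y - 5)*(y^2 + 5*y + 6) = (y - 5)*(y + 3)*(y + 2)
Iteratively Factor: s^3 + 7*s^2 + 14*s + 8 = (s + 1)*(s^2 + 6*s + 8) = (s + 1)*(s + 2)*(s + 4)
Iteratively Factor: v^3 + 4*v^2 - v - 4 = (v - 1)*(v^2 + 5*v + 4) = (v - 1)*(v + 4)*(v + 1)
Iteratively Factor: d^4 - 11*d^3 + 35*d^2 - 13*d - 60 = (d + 1)*(d^3 - 12*d^2 + 47*d - 60) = (d - 4)*(d + 1)*(d^2 - 8*d + 15) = (d - 5)*(d - 4)*(d + 1)*(d - 3)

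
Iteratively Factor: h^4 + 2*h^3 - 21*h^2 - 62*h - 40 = (h + 1)*(h^3 + h^2 - 22*h - 40) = (h - 5)*(h + 1)*(h^2 + 6*h + 8) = (h - 5)*(h + 1)*(h + 2)*(h + 4)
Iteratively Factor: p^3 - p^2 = (p)*(p^2 - p) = p^2*(p - 1)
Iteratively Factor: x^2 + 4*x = (x + 4)*(x)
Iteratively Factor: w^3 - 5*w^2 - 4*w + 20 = (w - 5)*(w^2 - 4) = (w - 5)*(w - 2)*(w + 2)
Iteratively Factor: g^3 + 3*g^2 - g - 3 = (g + 3)*(g^2 - 1) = (g + 1)*(g + 3)*(g - 1)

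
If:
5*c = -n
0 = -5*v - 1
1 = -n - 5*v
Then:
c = 0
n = 0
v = -1/5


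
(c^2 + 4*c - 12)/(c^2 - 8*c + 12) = (c + 6)/(c - 6)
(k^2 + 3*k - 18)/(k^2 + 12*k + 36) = (k - 3)/(k + 6)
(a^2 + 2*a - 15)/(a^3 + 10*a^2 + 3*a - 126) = (a + 5)/(a^2 + 13*a + 42)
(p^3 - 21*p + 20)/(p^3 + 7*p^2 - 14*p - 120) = (p - 1)/(p + 6)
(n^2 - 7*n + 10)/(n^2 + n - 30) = (n - 2)/(n + 6)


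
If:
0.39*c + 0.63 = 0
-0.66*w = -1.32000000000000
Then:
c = -1.62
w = 2.00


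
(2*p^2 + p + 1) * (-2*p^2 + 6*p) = -4*p^4 + 10*p^3 + 4*p^2 + 6*p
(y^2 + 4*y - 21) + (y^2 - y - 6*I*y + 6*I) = 2*y^2 + 3*y - 6*I*y - 21 + 6*I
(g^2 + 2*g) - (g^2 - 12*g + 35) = 14*g - 35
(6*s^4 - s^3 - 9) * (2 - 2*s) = -12*s^5 + 14*s^4 - 2*s^3 + 18*s - 18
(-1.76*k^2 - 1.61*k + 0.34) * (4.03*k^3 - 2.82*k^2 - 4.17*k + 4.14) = -7.0928*k^5 - 1.5251*k^4 + 13.2496*k^3 - 1.5315*k^2 - 8.0832*k + 1.4076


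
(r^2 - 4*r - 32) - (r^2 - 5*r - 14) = r - 18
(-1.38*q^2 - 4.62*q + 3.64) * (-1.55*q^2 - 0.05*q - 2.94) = 2.139*q^4 + 7.23*q^3 - 1.3538*q^2 + 13.4008*q - 10.7016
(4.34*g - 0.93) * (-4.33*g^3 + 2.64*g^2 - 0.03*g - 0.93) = -18.7922*g^4 + 15.4845*g^3 - 2.5854*g^2 - 4.0083*g + 0.8649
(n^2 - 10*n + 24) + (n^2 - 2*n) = 2*n^2 - 12*n + 24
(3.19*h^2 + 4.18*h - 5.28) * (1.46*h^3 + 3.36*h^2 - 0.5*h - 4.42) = 4.6574*h^5 + 16.8212*h^4 + 4.741*h^3 - 33.9306*h^2 - 15.8356*h + 23.3376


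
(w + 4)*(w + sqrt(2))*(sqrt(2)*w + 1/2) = sqrt(2)*w^3 + 5*w^2/2 + 4*sqrt(2)*w^2 + sqrt(2)*w/2 + 10*w + 2*sqrt(2)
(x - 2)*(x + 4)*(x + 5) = x^3 + 7*x^2 + 2*x - 40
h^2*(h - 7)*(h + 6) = h^4 - h^3 - 42*h^2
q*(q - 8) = q^2 - 8*q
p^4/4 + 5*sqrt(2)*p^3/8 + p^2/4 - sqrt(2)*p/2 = p*(p/2 + sqrt(2)/2)*(p/2 + sqrt(2))*(p - sqrt(2)/2)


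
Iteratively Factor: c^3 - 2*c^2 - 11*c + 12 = (c + 3)*(c^2 - 5*c + 4) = (c - 1)*(c + 3)*(c - 4)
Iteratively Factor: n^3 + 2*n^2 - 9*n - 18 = (n - 3)*(n^2 + 5*n + 6) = (n - 3)*(n + 2)*(n + 3)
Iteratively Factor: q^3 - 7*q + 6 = (q - 1)*(q^2 + q - 6) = (q - 2)*(q - 1)*(q + 3)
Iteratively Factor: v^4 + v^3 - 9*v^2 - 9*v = (v - 3)*(v^3 + 4*v^2 + 3*v) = (v - 3)*(v + 3)*(v^2 + v) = v*(v - 3)*(v + 3)*(v + 1)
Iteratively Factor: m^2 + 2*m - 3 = (m - 1)*(m + 3)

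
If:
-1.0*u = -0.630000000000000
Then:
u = 0.63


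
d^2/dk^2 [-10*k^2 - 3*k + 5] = -20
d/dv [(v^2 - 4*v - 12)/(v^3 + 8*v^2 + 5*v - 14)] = (-v^2 + 12*v + 29)/(v^4 + 12*v^3 + 22*v^2 - 84*v + 49)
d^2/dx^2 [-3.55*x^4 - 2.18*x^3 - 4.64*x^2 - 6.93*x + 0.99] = -42.6*x^2 - 13.08*x - 9.28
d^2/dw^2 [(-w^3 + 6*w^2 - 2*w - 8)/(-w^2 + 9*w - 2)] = 2*(27*w^3 + 6*w^2 - 216*w + 644)/(w^6 - 27*w^5 + 249*w^4 - 837*w^3 + 498*w^2 - 108*w + 8)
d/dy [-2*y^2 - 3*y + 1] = -4*y - 3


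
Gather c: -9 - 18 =-27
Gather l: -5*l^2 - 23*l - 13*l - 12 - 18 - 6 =-5*l^2 - 36*l - 36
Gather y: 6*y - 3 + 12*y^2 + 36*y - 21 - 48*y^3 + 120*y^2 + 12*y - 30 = -48*y^3 + 132*y^2 + 54*y - 54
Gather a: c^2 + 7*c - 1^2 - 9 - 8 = c^2 + 7*c - 18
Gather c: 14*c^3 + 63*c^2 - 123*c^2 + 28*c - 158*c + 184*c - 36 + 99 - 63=14*c^3 - 60*c^2 + 54*c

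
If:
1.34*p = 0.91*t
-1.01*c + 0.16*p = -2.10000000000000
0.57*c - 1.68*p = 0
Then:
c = 2.20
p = 0.75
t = 1.10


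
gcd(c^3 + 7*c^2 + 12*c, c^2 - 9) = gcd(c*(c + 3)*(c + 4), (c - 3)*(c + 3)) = c + 3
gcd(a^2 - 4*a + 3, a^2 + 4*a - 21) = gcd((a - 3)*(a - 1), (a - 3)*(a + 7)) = a - 3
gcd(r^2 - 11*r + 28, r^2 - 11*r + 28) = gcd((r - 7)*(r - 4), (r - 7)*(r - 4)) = r^2 - 11*r + 28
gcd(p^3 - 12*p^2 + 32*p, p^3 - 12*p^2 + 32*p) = p^3 - 12*p^2 + 32*p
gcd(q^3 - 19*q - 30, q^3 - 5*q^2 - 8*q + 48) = q + 3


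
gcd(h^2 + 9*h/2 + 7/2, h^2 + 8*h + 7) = h + 1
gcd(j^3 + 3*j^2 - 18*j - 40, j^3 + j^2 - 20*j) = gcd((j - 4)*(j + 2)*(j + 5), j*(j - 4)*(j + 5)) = j^2 + j - 20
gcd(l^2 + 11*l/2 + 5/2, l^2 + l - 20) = l + 5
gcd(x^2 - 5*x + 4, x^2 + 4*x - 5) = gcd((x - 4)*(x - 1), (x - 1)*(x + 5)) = x - 1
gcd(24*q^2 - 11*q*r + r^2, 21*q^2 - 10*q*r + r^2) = 3*q - r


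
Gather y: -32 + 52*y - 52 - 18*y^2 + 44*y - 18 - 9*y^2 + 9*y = -27*y^2 + 105*y - 102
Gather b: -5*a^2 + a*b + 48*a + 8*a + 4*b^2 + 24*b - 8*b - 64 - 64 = -5*a^2 + 56*a + 4*b^2 + b*(a + 16) - 128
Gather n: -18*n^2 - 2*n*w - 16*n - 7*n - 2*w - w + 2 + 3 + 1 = -18*n^2 + n*(-2*w - 23) - 3*w + 6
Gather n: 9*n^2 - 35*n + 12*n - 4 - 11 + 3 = 9*n^2 - 23*n - 12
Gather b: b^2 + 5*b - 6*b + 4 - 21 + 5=b^2 - b - 12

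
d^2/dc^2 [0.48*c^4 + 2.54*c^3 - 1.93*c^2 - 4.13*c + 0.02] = 5.76*c^2 + 15.24*c - 3.86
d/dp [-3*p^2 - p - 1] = -6*p - 1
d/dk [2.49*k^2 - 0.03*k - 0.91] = 4.98*k - 0.03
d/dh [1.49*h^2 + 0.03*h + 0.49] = 2.98*h + 0.03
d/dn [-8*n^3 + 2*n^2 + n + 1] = -24*n^2 + 4*n + 1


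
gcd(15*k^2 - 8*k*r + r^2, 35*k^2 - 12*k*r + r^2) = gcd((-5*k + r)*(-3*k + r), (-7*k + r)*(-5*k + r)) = -5*k + r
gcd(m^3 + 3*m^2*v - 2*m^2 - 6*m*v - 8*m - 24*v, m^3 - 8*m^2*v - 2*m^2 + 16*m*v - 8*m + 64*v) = m^2 - 2*m - 8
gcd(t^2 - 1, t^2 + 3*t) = 1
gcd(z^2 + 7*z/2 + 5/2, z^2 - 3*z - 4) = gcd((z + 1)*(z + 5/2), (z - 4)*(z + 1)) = z + 1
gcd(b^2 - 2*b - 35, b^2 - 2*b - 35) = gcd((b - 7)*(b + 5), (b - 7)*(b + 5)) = b^2 - 2*b - 35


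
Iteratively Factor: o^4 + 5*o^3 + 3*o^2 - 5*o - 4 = (o - 1)*(o^3 + 6*o^2 + 9*o + 4) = (o - 1)*(o + 4)*(o^2 + 2*o + 1) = (o - 1)*(o + 1)*(o + 4)*(o + 1)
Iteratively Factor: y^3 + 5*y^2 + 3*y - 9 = (y - 1)*(y^2 + 6*y + 9) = (y - 1)*(y + 3)*(y + 3)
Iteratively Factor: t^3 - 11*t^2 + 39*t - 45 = (t - 3)*(t^2 - 8*t + 15) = (t - 5)*(t - 3)*(t - 3)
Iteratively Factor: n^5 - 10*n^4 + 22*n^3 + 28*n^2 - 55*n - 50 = (n - 5)*(n^4 - 5*n^3 - 3*n^2 + 13*n + 10) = (n - 5)*(n + 1)*(n^3 - 6*n^2 + 3*n + 10) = (n - 5)*(n + 1)^2*(n^2 - 7*n + 10) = (n - 5)^2*(n + 1)^2*(n - 2)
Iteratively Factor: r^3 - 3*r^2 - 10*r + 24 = (r - 4)*(r^2 + r - 6) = (r - 4)*(r + 3)*(r - 2)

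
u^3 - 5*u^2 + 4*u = u*(u - 4)*(u - 1)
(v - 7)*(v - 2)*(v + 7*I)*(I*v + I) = I*v^4 - 7*v^3 - 8*I*v^3 + 56*v^2 + 5*I*v^2 - 35*v + 14*I*v - 98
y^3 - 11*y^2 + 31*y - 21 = (y - 7)*(y - 3)*(y - 1)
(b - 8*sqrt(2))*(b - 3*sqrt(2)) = b^2 - 11*sqrt(2)*b + 48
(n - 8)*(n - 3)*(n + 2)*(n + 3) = n^4 - 6*n^3 - 25*n^2 + 54*n + 144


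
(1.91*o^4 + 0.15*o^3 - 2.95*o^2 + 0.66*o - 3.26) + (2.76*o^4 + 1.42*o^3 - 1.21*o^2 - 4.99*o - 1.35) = 4.67*o^4 + 1.57*o^3 - 4.16*o^2 - 4.33*o - 4.61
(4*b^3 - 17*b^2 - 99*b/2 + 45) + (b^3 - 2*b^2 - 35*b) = 5*b^3 - 19*b^2 - 169*b/2 + 45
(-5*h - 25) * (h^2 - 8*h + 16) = -5*h^3 + 15*h^2 + 120*h - 400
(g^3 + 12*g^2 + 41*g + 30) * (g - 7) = g^4 + 5*g^3 - 43*g^2 - 257*g - 210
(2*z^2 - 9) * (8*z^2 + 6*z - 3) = 16*z^4 + 12*z^3 - 78*z^2 - 54*z + 27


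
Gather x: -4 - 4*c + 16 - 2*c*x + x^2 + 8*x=-4*c + x^2 + x*(8 - 2*c) + 12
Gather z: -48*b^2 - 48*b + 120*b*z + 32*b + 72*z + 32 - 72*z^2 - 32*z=-48*b^2 - 16*b - 72*z^2 + z*(120*b + 40) + 32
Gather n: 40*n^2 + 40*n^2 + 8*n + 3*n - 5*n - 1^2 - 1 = 80*n^2 + 6*n - 2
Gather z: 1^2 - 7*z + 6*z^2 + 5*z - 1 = 6*z^2 - 2*z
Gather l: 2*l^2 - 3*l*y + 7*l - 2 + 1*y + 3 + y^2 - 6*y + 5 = 2*l^2 + l*(7 - 3*y) + y^2 - 5*y + 6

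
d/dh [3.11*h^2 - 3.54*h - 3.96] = 6.22*h - 3.54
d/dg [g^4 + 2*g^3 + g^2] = 2*g*(2*g^2 + 3*g + 1)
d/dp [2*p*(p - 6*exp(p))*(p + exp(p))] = -10*p^2*exp(p) + 6*p^2 - 24*p*exp(2*p) - 20*p*exp(p) - 12*exp(2*p)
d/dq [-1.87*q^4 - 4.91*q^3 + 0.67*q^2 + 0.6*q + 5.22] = -7.48*q^3 - 14.73*q^2 + 1.34*q + 0.6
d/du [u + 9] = 1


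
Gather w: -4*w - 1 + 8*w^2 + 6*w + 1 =8*w^2 + 2*w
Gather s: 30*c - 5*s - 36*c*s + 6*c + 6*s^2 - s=36*c + 6*s^2 + s*(-36*c - 6)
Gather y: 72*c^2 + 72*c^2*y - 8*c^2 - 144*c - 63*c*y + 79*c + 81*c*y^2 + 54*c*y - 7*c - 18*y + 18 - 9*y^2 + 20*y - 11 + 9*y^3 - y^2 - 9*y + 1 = 64*c^2 - 72*c + 9*y^3 + y^2*(81*c - 10) + y*(72*c^2 - 9*c - 7) + 8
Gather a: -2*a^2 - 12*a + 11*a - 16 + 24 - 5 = -2*a^2 - a + 3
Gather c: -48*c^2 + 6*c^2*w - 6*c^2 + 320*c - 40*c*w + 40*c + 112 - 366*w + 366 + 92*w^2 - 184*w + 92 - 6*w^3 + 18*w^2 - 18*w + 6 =c^2*(6*w - 54) + c*(360 - 40*w) - 6*w^3 + 110*w^2 - 568*w + 576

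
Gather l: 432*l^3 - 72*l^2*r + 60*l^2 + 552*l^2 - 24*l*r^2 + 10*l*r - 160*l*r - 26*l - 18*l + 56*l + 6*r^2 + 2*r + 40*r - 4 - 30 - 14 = 432*l^3 + l^2*(612 - 72*r) + l*(-24*r^2 - 150*r + 12) + 6*r^2 + 42*r - 48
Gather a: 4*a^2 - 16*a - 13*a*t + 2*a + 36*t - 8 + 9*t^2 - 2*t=4*a^2 + a*(-13*t - 14) + 9*t^2 + 34*t - 8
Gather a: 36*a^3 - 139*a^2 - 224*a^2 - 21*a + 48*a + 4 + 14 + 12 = 36*a^3 - 363*a^2 + 27*a + 30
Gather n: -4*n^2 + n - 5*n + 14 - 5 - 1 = -4*n^2 - 4*n + 8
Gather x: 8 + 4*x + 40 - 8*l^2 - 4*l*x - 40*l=-8*l^2 - 40*l + x*(4 - 4*l) + 48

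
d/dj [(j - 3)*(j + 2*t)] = 2*j + 2*t - 3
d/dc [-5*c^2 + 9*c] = 9 - 10*c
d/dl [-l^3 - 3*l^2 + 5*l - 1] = -3*l^2 - 6*l + 5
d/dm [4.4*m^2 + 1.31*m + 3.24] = 8.8*m + 1.31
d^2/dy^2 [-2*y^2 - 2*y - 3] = -4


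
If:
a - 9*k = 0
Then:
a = 9*k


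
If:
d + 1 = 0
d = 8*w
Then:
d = -1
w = -1/8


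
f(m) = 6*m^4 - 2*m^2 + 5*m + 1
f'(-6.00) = -5155.00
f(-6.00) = 7675.00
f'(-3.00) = -631.00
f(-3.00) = 454.00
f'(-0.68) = 0.17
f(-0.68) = -2.04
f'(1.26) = 47.97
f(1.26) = 19.25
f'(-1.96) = -167.87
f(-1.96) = 72.06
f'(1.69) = 114.08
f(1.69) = 52.68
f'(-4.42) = -2049.74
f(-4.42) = 2229.85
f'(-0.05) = 5.20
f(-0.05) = 0.75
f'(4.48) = 2145.05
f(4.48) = 2400.18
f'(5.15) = 3262.58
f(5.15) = 4194.36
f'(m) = 24*m^3 - 4*m + 5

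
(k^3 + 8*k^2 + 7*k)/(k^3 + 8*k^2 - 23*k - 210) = k*(k + 1)/(k^2 + k - 30)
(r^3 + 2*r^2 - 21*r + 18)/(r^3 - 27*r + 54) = (r - 1)/(r - 3)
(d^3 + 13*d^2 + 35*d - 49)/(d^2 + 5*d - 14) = (d^2 + 6*d - 7)/(d - 2)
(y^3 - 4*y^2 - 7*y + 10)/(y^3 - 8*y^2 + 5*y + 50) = (y - 1)/(y - 5)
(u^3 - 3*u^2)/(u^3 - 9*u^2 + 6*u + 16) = u^2*(u - 3)/(u^3 - 9*u^2 + 6*u + 16)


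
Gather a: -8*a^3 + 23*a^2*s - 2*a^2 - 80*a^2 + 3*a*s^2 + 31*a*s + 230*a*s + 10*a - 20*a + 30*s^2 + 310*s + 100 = -8*a^3 + a^2*(23*s - 82) + a*(3*s^2 + 261*s - 10) + 30*s^2 + 310*s + 100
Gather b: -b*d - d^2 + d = -b*d - d^2 + d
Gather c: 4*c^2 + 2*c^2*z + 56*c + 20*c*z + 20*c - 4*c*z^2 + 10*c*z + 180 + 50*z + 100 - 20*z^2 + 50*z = c^2*(2*z + 4) + c*(-4*z^2 + 30*z + 76) - 20*z^2 + 100*z + 280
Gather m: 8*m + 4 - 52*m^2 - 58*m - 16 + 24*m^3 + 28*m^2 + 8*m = 24*m^3 - 24*m^2 - 42*m - 12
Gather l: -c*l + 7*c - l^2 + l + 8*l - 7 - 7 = 7*c - l^2 + l*(9 - c) - 14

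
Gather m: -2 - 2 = -4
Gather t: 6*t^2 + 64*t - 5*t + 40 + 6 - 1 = 6*t^2 + 59*t + 45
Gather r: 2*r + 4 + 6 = 2*r + 10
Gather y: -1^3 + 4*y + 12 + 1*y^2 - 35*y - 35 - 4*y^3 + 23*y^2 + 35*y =-4*y^3 + 24*y^2 + 4*y - 24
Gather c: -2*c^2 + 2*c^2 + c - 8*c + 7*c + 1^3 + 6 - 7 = 0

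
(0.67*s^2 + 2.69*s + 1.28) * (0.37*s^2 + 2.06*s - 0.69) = 0.2479*s^4 + 2.3755*s^3 + 5.5527*s^2 + 0.7807*s - 0.8832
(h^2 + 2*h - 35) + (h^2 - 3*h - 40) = 2*h^2 - h - 75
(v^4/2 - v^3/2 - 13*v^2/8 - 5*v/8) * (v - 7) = v^5/2 - 4*v^4 + 15*v^3/8 + 43*v^2/4 + 35*v/8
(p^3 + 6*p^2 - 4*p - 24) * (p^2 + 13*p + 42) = p^5 + 19*p^4 + 116*p^3 + 176*p^2 - 480*p - 1008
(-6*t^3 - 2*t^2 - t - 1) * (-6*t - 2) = 36*t^4 + 24*t^3 + 10*t^2 + 8*t + 2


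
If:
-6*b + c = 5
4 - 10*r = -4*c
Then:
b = 5*r/12 - 1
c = 5*r/2 - 1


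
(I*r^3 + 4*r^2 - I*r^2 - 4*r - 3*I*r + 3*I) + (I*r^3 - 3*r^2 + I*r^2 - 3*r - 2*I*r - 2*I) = 2*I*r^3 + r^2 - 7*r - 5*I*r + I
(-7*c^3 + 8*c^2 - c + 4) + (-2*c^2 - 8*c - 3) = -7*c^3 + 6*c^2 - 9*c + 1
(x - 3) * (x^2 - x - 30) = x^3 - 4*x^2 - 27*x + 90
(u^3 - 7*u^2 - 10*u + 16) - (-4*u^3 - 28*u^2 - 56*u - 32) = 5*u^3 + 21*u^2 + 46*u + 48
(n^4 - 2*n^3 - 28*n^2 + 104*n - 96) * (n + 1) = n^5 - n^4 - 30*n^3 + 76*n^2 + 8*n - 96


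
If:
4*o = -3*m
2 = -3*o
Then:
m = 8/9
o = -2/3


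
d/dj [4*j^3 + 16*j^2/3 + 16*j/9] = 12*j^2 + 32*j/3 + 16/9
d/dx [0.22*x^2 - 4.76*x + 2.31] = 0.44*x - 4.76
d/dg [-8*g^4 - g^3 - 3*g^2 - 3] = g*(-32*g^2 - 3*g - 6)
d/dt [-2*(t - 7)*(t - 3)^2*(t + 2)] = -8*t^3 + 66*t^2 - 100*t - 78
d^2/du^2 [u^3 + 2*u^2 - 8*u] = 6*u + 4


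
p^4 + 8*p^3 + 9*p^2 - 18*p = p*(p - 1)*(p + 3)*(p + 6)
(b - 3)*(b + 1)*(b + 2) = b^3 - 7*b - 6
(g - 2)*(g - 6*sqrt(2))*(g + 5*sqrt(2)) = g^3 - 2*g^2 - sqrt(2)*g^2 - 60*g + 2*sqrt(2)*g + 120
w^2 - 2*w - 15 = (w - 5)*(w + 3)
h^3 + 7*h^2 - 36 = (h - 2)*(h + 3)*(h + 6)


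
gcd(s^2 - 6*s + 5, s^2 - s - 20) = s - 5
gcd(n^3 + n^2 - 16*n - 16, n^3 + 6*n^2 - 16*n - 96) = n^2 - 16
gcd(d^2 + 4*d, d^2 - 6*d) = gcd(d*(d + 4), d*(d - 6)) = d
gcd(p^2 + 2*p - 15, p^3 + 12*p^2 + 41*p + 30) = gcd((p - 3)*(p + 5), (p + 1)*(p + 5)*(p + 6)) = p + 5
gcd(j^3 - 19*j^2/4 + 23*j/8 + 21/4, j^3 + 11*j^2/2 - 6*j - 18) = j - 2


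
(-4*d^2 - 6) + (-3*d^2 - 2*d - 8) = -7*d^2 - 2*d - 14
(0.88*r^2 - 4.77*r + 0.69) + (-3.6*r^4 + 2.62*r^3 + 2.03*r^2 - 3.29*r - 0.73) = -3.6*r^4 + 2.62*r^3 + 2.91*r^2 - 8.06*r - 0.04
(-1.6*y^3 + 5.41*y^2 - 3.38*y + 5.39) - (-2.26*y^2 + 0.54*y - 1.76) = -1.6*y^3 + 7.67*y^2 - 3.92*y + 7.15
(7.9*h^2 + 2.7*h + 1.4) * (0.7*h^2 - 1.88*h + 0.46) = 5.53*h^4 - 12.962*h^3 - 0.462*h^2 - 1.39*h + 0.644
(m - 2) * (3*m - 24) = 3*m^2 - 30*m + 48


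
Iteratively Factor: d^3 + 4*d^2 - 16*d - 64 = (d + 4)*(d^2 - 16) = (d + 4)^2*(d - 4)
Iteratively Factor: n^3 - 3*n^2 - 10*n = (n)*(n^2 - 3*n - 10) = n*(n + 2)*(n - 5)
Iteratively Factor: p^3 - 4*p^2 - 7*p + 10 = (p + 2)*(p^2 - 6*p + 5) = (p - 1)*(p + 2)*(p - 5)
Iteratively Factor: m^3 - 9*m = (m)*(m^2 - 9) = m*(m + 3)*(m - 3)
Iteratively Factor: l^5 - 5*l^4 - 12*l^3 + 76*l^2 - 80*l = (l)*(l^4 - 5*l^3 - 12*l^2 + 76*l - 80) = l*(l + 4)*(l^3 - 9*l^2 + 24*l - 20) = l*(l - 2)*(l + 4)*(l^2 - 7*l + 10) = l*(l - 2)^2*(l + 4)*(l - 5)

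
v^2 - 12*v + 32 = (v - 8)*(v - 4)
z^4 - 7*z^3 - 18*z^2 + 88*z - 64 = (z - 8)*(z - 2)*(z - 1)*(z + 4)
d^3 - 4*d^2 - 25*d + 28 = (d - 7)*(d - 1)*(d + 4)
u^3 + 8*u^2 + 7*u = u*(u + 1)*(u + 7)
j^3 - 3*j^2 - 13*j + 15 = (j - 5)*(j - 1)*(j + 3)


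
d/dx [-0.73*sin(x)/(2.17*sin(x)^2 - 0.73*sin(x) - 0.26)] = (1.5841*sin(x)^2 + 0.1898)*cos(x)/(4.7089*sin(x)^4 - 3.1682*sin(x)^3 - 0.5955*sin(x)^2 + 0.3796*sin(x) + 0.0676)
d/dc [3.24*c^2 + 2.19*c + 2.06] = 6.48*c + 2.19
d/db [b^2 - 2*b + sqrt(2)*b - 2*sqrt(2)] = 2*b - 2 + sqrt(2)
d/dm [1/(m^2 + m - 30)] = (-2*m - 1)/(m^2 + m - 30)^2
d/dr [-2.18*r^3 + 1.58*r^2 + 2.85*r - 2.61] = -6.54*r^2 + 3.16*r + 2.85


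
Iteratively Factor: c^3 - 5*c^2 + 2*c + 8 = (c - 2)*(c^2 - 3*c - 4) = (c - 2)*(c + 1)*(c - 4)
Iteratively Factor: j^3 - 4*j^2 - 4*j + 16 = (j + 2)*(j^2 - 6*j + 8) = (j - 4)*(j + 2)*(j - 2)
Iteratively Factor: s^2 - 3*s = (s - 3)*(s)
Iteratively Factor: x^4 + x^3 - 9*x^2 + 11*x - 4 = (x - 1)*(x^3 + 2*x^2 - 7*x + 4) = (x - 1)^2*(x^2 + 3*x - 4) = (x - 1)^3*(x + 4)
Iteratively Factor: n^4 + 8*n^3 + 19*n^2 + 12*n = (n + 1)*(n^3 + 7*n^2 + 12*n) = (n + 1)*(n + 4)*(n^2 + 3*n) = (n + 1)*(n + 3)*(n + 4)*(n)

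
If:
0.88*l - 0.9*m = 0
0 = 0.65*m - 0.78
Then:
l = 1.23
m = 1.20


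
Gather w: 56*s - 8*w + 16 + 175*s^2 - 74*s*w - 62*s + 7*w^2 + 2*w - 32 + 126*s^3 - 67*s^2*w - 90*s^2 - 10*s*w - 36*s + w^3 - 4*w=126*s^3 + 85*s^2 - 42*s + w^3 + 7*w^2 + w*(-67*s^2 - 84*s - 10) - 16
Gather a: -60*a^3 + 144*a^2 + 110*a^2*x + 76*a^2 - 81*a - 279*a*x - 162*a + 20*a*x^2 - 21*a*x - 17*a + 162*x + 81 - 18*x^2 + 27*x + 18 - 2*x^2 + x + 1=-60*a^3 + a^2*(110*x + 220) + a*(20*x^2 - 300*x - 260) - 20*x^2 + 190*x + 100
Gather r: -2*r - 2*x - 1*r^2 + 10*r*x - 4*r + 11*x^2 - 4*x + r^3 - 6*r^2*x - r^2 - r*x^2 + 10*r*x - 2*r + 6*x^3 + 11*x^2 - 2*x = r^3 + r^2*(-6*x - 2) + r*(-x^2 + 20*x - 8) + 6*x^3 + 22*x^2 - 8*x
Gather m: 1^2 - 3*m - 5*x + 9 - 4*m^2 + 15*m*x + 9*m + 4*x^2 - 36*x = -4*m^2 + m*(15*x + 6) + 4*x^2 - 41*x + 10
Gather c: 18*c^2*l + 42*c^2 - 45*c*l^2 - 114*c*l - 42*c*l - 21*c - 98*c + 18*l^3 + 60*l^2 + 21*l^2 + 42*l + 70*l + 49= c^2*(18*l + 42) + c*(-45*l^2 - 156*l - 119) + 18*l^3 + 81*l^2 + 112*l + 49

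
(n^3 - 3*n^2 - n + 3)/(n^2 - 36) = (n^3 - 3*n^2 - n + 3)/(n^2 - 36)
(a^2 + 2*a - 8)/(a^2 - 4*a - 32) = (a - 2)/(a - 8)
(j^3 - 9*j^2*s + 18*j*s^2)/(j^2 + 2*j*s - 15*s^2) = j*(j - 6*s)/(j + 5*s)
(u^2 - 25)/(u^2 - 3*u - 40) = (u - 5)/(u - 8)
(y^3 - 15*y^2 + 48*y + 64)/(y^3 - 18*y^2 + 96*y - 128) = (y + 1)/(y - 2)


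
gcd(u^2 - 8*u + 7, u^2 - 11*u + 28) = u - 7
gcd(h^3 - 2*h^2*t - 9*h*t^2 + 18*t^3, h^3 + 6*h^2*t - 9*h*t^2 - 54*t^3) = -h^2 + 9*t^2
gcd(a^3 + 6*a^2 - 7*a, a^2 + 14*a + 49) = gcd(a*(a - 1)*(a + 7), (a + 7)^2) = a + 7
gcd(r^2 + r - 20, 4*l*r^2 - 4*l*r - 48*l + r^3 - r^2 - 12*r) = r - 4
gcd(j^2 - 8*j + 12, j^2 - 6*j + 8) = j - 2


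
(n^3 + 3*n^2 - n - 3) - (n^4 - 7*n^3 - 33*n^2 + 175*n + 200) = -n^4 + 8*n^3 + 36*n^2 - 176*n - 203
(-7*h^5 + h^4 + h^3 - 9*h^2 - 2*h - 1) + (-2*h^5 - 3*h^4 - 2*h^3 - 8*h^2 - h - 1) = -9*h^5 - 2*h^4 - h^3 - 17*h^2 - 3*h - 2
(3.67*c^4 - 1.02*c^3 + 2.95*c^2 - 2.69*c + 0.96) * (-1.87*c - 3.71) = -6.8629*c^5 - 11.7083*c^4 - 1.7323*c^3 - 5.9142*c^2 + 8.1847*c - 3.5616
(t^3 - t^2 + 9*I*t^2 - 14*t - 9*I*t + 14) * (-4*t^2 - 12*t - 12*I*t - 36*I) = -4*t^5 - 8*t^4 - 48*I*t^4 + 176*t^3 - 96*I*t^3 + 328*t^2 + 312*I*t^2 - 492*t + 336*I*t - 504*I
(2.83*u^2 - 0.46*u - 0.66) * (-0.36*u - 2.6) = -1.0188*u^3 - 7.1924*u^2 + 1.4336*u + 1.716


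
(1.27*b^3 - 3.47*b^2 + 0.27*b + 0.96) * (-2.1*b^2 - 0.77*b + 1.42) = -2.667*b^5 + 6.3091*b^4 + 3.9083*b^3 - 7.1513*b^2 - 0.3558*b + 1.3632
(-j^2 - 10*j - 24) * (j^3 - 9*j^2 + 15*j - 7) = -j^5 - j^4 + 51*j^3 + 73*j^2 - 290*j + 168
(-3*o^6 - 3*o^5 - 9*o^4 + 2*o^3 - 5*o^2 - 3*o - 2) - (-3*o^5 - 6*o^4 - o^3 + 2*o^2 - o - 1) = -3*o^6 - 3*o^4 + 3*o^3 - 7*o^2 - 2*o - 1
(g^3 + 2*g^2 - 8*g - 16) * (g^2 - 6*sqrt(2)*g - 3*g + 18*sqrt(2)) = g^5 - 6*sqrt(2)*g^4 - g^4 - 14*g^3 + 6*sqrt(2)*g^3 + 8*g^2 + 84*sqrt(2)*g^2 - 48*sqrt(2)*g + 48*g - 288*sqrt(2)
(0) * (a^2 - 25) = 0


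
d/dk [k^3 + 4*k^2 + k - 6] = 3*k^2 + 8*k + 1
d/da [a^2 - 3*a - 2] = 2*a - 3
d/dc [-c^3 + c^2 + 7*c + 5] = -3*c^2 + 2*c + 7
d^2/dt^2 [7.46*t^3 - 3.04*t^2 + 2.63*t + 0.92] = 44.76*t - 6.08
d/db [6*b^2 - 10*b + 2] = 12*b - 10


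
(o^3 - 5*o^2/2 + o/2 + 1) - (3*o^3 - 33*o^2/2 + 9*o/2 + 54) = -2*o^3 + 14*o^2 - 4*o - 53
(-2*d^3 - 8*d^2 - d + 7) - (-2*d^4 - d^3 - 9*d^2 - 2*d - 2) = 2*d^4 - d^3 + d^2 + d + 9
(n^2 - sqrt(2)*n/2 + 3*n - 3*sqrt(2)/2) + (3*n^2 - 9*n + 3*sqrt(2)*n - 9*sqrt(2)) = 4*n^2 - 6*n + 5*sqrt(2)*n/2 - 21*sqrt(2)/2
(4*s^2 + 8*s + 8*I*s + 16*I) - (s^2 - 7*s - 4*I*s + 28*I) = 3*s^2 + 15*s + 12*I*s - 12*I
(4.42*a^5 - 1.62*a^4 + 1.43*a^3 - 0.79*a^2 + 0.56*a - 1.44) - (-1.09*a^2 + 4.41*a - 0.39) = 4.42*a^5 - 1.62*a^4 + 1.43*a^3 + 0.3*a^2 - 3.85*a - 1.05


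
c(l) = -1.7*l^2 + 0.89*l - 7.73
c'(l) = 0.89 - 3.4*l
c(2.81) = -18.65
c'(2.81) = -8.66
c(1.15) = -8.95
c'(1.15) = -3.02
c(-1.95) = -15.93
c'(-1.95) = 7.52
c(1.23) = -9.21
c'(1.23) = -3.29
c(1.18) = -9.05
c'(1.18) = -3.12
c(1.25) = -9.27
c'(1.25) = -3.36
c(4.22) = -34.25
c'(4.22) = -13.46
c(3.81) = -29.02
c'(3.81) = -12.06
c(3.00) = -20.36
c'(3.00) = -9.31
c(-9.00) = -153.44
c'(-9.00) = 31.49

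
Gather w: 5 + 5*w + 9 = 5*w + 14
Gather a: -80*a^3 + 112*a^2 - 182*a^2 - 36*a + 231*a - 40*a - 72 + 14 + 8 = -80*a^3 - 70*a^2 + 155*a - 50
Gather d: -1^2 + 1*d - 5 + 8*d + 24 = 9*d + 18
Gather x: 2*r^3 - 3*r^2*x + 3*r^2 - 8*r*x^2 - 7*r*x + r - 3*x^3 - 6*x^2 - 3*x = 2*r^3 + 3*r^2 + r - 3*x^3 + x^2*(-8*r - 6) + x*(-3*r^2 - 7*r - 3)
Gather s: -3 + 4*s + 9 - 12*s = 6 - 8*s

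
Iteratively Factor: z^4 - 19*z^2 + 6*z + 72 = (z + 4)*(z^3 - 4*z^2 - 3*z + 18) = (z - 3)*(z + 4)*(z^2 - z - 6) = (z - 3)*(z + 2)*(z + 4)*(z - 3)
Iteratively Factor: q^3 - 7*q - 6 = (q + 2)*(q^2 - 2*q - 3) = (q + 1)*(q + 2)*(q - 3)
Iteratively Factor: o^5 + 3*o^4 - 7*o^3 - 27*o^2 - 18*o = (o + 2)*(o^4 + o^3 - 9*o^2 - 9*o) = o*(o + 2)*(o^3 + o^2 - 9*o - 9) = o*(o - 3)*(o + 2)*(o^2 + 4*o + 3) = o*(o - 3)*(o + 1)*(o + 2)*(o + 3)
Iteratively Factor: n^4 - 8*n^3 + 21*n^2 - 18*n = (n - 3)*(n^3 - 5*n^2 + 6*n) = (n - 3)^2*(n^2 - 2*n) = (n - 3)^2*(n - 2)*(n)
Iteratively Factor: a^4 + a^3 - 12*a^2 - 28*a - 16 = (a + 1)*(a^3 - 12*a - 16) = (a - 4)*(a + 1)*(a^2 + 4*a + 4) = (a - 4)*(a + 1)*(a + 2)*(a + 2)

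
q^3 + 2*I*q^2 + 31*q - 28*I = (q - 4*I)*(q - I)*(q + 7*I)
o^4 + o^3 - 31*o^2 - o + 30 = (o - 5)*(o - 1)*(o + 1)*(o + 6)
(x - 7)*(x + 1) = x^2 - 6*x - 7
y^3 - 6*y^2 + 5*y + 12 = (y - 4)*(y - 3)*(y + 1)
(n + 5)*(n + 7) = n^2 + 12*n + 35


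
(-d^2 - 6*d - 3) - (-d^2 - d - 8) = 5 - 5*d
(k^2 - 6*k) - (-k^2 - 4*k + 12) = 2*k^2 - 2*k - 12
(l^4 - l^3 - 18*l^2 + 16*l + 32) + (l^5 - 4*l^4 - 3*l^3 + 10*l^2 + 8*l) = l^5 - 3*l^4 - 4*l^3 - 8*l^2 + 24*l + 32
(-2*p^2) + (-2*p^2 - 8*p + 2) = -4*p^2 - 8*p + 2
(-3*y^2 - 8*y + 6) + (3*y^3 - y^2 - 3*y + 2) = 3*y^3 - 4*y^2 - 11*y + 8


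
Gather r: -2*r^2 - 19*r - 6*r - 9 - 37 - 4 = -2*r^2 - 25*r - 50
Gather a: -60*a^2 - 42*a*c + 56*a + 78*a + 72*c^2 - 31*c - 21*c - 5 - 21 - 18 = -60*a^2 + a*(134 - 42*c) + 72*c^2 - 52*c - 44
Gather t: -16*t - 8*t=-24*t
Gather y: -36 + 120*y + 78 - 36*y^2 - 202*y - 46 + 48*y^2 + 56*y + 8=12*y^2 - 26*y + 4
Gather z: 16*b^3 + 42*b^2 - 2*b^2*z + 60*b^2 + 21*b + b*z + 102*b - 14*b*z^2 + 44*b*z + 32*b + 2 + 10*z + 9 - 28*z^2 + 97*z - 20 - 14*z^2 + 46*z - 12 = 16*b^3 + 102*b^2 + 155*b + z^2*(-14*b - 42) + z*(-2*b^2 + 45*b + 153) - 21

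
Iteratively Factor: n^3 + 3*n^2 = (n)*(n^2 + 3*n) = n^2*(n + 3)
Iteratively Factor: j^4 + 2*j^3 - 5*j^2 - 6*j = (j - 2)*(j^3 + 4*j^2 + 3*j) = j*(j - 2)*(j^2 + 4*j + 3) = j*(j - 2)*(j + 1)*(j + 3)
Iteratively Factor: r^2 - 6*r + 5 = (r - 1)*(r - 5)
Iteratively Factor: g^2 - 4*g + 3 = (g - 1)*(g - 3)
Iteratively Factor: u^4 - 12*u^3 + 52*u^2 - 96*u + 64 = (u - 4)*(u^3 - 8*u^2 + 20*u - 16) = (u - 4)*(u - 2)*(u^2 - 6*u + 8) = (u - 4)*(u - 2)^2*(u - 4)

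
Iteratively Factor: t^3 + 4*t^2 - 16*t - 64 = (t - 4)*(t^2 + 8*t + 16) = (t - 4)*(t + 4)*(t + 4)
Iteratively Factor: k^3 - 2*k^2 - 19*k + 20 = (k - 1)*(k^2 - k - 20) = (k - 1)*(k + 4)*(k - 5)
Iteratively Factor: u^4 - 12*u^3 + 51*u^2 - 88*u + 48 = (u - 4)*(u^3 - 8*u^2 + 19*u - 12) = (u - 4)*(u - 3)*(u^2 - 5*u + 4) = (u - 4)^2*(u - 3)*(u - 1)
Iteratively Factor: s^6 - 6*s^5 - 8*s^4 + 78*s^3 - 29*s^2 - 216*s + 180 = (s - 3)*(s^5 - 3*s^4 - 17*s^3 + 27*s^2 + 52*s - 60) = (s - 3)*(s - 1)*(s^4 - 2*s^3 - 19*s^2 + 8*s + 60) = (s - 5)*(s - 3)*(s - 1)*(s^3 + 3*s^2 - 4*s - 12) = (s - 5)*(s - 3)*(s - 2)*(s - 1)*(s^2 + 5*s + 6) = (s - 5)*(s - 3)*(s - 2)*(s - 1)*(s + 3)*(s + 2)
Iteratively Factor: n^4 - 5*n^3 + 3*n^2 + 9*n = (n + 1)*(n^3 - 6*n^2 + 9*n) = n*(n + 1)*(n^2 - 6*n + 9) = n*(n - 3)*(n + 1)*(n - 3)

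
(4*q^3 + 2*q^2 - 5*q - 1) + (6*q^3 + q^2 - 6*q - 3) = 10*q^3 + 3*q^2 - 11*q - 4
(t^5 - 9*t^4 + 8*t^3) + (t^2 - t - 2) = t^5 - 9*t^4 + 8*t^3 + t^2 - t - 2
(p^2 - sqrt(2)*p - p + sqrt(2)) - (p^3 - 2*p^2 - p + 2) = -p^3 + 3*p^2 - sqrt(2)*p - 2 + sqrt(2)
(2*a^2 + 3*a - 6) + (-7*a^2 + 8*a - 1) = -5*a^2 + 11*a - 7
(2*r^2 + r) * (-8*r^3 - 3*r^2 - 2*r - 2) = -16*r^5 - 14*r^4 - 7*r^3 - 6*r^2 - 2*r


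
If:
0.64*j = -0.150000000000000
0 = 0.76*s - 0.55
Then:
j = -0.23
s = 0.72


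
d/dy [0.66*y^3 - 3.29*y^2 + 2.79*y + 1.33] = 1.98*y^2 - 6.58*y + 2.79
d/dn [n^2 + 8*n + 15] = 2*n + 8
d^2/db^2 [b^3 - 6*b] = 6*b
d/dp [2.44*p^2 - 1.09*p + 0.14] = 4.88*p - 1.09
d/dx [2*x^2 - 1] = 4*x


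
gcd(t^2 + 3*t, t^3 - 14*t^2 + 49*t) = t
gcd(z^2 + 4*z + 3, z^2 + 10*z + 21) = z + 3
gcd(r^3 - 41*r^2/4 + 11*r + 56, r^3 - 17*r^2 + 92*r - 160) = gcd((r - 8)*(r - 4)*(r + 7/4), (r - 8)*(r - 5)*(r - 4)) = r^2 - 12*r + 32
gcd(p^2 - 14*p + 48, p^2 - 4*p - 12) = p - 6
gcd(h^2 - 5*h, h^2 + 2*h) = h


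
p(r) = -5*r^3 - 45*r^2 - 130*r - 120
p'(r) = -15*r^2 - 90*r - 130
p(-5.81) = 96.89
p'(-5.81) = -113.44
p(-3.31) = -1.40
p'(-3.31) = 3.56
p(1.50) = -433.12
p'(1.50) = -298.75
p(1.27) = -367.92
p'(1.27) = -268.49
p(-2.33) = 1.85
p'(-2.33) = -1.73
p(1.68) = -489.12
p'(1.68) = -323.54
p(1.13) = -331.57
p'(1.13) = -250.85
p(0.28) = -160.04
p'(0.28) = -156.38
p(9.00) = -8580.00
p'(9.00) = -2155.00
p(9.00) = -8580.00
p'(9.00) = -2155.00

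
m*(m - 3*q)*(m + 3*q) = m^3 - 9*m*q^2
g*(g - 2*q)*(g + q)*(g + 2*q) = g^4 + g^3*q - 4*g^2*q^2 - 4*g*q^3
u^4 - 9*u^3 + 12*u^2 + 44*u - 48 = (u - 6)*(u - 4)*(u - 1)*(u + 2)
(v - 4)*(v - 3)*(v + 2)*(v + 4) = v^4 - v^3 - 22*v^2 + 16*v + 96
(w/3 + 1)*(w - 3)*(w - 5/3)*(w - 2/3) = w^4/3 - 7*w^3/9 - 71*w^2/27 + 7*w - 10/3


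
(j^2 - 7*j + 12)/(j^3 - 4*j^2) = (j - 3)/j^2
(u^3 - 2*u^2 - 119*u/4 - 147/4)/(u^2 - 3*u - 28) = (u^2 + 5*u + 21/4)/(u + 4)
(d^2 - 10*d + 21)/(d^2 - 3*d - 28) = (d - 3)/(d + 4)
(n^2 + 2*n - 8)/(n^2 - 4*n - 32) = (n - 2)/(n - 8)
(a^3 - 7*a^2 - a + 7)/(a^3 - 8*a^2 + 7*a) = (a + 1)/a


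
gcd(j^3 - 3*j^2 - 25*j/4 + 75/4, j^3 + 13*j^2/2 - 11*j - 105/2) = j^2 - j/2 - 15/2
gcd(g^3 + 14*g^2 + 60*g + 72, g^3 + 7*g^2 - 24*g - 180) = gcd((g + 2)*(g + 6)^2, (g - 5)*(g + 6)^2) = g^2 + 12*g + 36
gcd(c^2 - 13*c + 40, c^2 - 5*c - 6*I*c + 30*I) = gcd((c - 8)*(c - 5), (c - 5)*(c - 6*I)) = c - 5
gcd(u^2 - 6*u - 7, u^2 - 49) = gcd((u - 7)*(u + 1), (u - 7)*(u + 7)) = u - 7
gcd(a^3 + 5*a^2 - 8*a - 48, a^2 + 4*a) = a + 4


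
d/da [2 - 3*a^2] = -6*a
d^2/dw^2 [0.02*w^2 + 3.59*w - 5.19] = 0.0400000000000000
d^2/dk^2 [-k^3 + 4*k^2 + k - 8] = 8 - 6*k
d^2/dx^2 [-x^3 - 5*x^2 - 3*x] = -6*x - 10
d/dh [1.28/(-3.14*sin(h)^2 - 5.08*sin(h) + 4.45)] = (8.0384*sin(h) + 6.5024)*cos(h)/(3.14*sin(h)^2 + 5.08*sin(h) - 4.45)^2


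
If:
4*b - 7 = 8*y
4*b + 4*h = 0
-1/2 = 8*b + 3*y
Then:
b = 17/76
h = -17/76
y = -29/38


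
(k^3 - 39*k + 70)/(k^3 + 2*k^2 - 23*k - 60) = (k^2 + 5*k - 14)/(k^2 + 7*k + 12)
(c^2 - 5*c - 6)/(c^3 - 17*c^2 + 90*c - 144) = (c + 1)/(c^2 - 11*c + 24)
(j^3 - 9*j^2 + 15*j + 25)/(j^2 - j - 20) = (j^2 - 4*j - 5)/(j + 4)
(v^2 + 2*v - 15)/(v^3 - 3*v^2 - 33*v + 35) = (v - 3)/(v^2 - 8*v + 7)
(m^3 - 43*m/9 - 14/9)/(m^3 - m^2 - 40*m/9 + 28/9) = (3*m + 1)/(3*m - 2)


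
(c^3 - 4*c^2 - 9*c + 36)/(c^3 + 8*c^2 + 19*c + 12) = (c^2 - 7*c + 12)/(c^2 + 5*c + 4)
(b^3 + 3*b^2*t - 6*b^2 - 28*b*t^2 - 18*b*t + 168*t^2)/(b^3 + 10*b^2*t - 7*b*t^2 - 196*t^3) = (b - 6)/(b + 7*t)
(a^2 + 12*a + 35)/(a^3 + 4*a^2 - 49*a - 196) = (a + 5)/(a^2 - 3*a - 28)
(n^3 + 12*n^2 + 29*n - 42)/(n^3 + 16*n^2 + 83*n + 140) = (n^2 + 5*n - 6)/(n^2 + 9*n + 20)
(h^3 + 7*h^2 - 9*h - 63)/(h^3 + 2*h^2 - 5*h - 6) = (h^2 + 4*h - 21)/(h^2 - h - 2)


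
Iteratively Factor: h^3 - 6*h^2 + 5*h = (h)*(h^2 - 6*h + 5) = h*(h - 1)*(h - 5)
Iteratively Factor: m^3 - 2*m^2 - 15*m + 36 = (m - 3)*(m^2 + m - 12) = (m - 3)^2*(m + 4)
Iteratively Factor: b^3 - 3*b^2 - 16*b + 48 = (b + 4)*(b^2 - 7*b + 12) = (b - 3)*(b + 4)*(b - 4)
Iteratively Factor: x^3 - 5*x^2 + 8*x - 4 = (x - 1)*(x^2 - 4*x + 4) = (x - 2)*(x - 1)*(x - 2)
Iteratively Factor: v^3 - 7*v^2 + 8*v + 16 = (v - 4)*(v^2 - 3*v - 4) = (v - 4)*(v + 1)*(v - 4)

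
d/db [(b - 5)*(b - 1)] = 2*b - 6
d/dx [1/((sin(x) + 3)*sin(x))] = -(2*sin(x) + 3)*cos(x)/((sin(x) + 3)^2*sin(x)^2)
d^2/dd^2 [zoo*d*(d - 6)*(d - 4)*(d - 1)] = zoo*(d^2 + d + 1)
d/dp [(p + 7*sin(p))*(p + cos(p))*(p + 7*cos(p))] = -(p + 7*sin(p))*(p + cos(p))*(7*sin(p) - 1) - (p + 7*sin(p))*(p + 7*cos(p))*(sin(p) - 1) + (p + cos(p))*(p + 7*cos(p))*(7*cos(p) + 1)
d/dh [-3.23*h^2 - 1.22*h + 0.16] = -6.46*h - 1.22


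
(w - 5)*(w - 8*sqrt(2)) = w^2 - 8*sqrt(2)*w - 5*w + 40*sqrt(2)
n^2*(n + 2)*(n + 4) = n^4 + 6*n^3 + 8*n^2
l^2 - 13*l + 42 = (l - 7)*(l - 6)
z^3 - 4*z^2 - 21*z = z*(z - 7)*(z + 3)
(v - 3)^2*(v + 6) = v^3 - 27*v + 54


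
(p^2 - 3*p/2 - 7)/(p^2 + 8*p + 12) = (p - 7/2)/(p + 6)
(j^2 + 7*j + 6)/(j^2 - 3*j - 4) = (j + 6)/(j - 4)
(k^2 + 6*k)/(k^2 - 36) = k/(k - 6)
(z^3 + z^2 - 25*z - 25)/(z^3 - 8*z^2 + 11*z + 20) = (z + 5)/(z - 4)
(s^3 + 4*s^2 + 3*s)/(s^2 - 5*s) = (s^2 + 4*s + 3)/(s - 5)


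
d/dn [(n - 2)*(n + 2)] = 2*n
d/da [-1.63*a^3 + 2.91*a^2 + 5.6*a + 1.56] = -4.89*a^2 + 5.82*a + 5.6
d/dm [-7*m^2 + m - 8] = 1 - 14*m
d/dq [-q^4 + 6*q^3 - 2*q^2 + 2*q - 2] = -4*q^3 + 18*q^2 - 4*q + 2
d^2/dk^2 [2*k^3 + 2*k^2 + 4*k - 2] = 12*k + 4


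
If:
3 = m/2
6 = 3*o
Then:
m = 6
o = 2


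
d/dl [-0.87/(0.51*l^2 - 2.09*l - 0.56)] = (0.8874*l - 1.8183)/(-0.51*l^2 + 2.09*l + 0.56)^2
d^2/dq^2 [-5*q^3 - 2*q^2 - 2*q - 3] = -30*q - 4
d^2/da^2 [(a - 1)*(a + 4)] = 2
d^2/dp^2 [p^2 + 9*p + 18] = 2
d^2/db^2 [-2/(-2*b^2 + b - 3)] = 4*(-4*b^2 + 2*b + (4*b - 1)^2 - 6)/(2*b^2 - b + 3)^3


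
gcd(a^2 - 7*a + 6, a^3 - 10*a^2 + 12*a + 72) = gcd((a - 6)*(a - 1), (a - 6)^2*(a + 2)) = a - 6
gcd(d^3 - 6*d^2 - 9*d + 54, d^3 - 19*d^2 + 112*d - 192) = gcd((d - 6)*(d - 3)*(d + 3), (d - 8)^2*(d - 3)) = d - 3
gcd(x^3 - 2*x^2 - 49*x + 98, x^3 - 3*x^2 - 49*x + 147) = x^2 - 49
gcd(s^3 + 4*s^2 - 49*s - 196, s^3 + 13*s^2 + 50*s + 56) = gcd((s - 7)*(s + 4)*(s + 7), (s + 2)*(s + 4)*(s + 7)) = s^2 + 11*s + 28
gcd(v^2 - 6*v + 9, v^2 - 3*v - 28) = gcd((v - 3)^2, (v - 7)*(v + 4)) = 1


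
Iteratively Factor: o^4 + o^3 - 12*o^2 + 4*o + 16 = (o + 1)*(o^3 - 12*o + 16) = (o + 1)*(o + 4)*(o^2 - 4*o + 4) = (o - 2)*(o + 1)*(o + 4)*(o - 2)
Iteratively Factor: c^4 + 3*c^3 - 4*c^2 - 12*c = (c + 2)*(c^3 + c^2 - 6*c) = c*(c + 2)*(c^2 + c - 6) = c*(c + 2)*(c + 3)*(c - 2)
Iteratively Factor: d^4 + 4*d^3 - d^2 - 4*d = (d + 1)*(d^3 + 3*d^2 - 4*d) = (d + 1)*(d + 4)*(d^2 - d) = d*(d + 1)*(d + 4)*(d - 1)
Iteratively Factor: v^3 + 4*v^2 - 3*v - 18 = (v - 2)*(v^2 + 6*v + 9) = (v - 2)*(v + 3)*(v + 3)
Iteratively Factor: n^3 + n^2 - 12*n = (n)*(n^2 + n - 12) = n*(n - 3)*(n + 4)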